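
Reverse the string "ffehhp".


Input: ffehhp
Reading characters right to left:
  Position 5: 'p'
  Position 4: 'h'
  Position 3: 'h'
  Position 2: 'e'
  Position 1: 'f'
  Position 0: 'f'
Reversed: phheff

phheff


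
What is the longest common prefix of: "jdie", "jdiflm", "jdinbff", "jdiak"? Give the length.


Words: jdie, jdiflm, jdinbff, jdiak
  Position 0: all 'j' => match
  Position 1: all 'd' => match
  Position 2: all 'i' => match
  Position 3: ('e', 'f', 'n', 'a') => mismatch, stop
LCP = "jdi" (length 3)

3


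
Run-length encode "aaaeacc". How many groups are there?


Input: aaaeacc
Scanning for consecutive runs:
  Group 1: 'a' x 3 (positions 0-2)
  Group 2: 'e' x 1 (positions 3-3)
  Group 3: 'a' x 1 (positions 4-4)
  Group 4: 'c' x 2 (positions 5-6)
Total groups: 4

4


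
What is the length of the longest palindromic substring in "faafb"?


Input: "faafb"
Checking substrings for palindromes:
  [0:4] "faaf" (len 4) => palindrome
  [1:3] "aa" (len 2) => palindrome
Longest palindromic substring: "faaf" with length 4

4


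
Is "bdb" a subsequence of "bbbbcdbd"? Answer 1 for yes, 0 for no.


Check if "bdb" is a subsequence of "bbbbcdbd"
Greedy scan:
  Position 0 ('b'): matches sub[0] = 'b'
  Position 1 ('b'): no match needed
  Position 2 ('b'): no match needed
  Position 3 ('b'): no match needed
  Position 4 ('c'): no match needed
  Position 5 ('d'): matches sub[1] = 'd'
  Position 6 ('b'): matches sub[2] = 'b'
  Position 7 ('d'): no match needed
All 3 characters matched => is a subsequence

1


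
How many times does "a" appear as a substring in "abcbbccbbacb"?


Searching for "a" in "abcbbccbbacb"
Scanning each position:
  Position 0: "a" => MATCH
  Position 1: "b" => no
  Position 2: "c" => no
  Position 3: "b" => no
  Position 4: "b" => no
  Position 5: "c" => no
  Position 6: "c" => no
  Position 7: "b" => no
  Position 8: "b" => no
  Position 9: "a" => MATCH
  Position 10: "c" => no
  Position 11: "b" => no
Total occurrences: 2

2


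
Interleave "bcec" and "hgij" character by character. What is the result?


Interleaving "bcec" and "hgij":
  Position 0: 'b' from first, 'h' from second => "bh"
  Position 1: 'c' from first, 'g' from second => "cg"
  Position 2: 'e' from first, 'i' from second => "ei"
  Position 3: 'c' from first, 'j' from second => "cj"
Result: bhcgeicj

bhcgeicj


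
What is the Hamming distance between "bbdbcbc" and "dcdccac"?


Comparing "bbdbcbc" and "dcdccac" position by position:
  Position 0: 'b' vs 'd' => differ
  Position 1: 'b' vs 'c' => differ
  Position 2: 'd' vs 'd' => same
  Position 3: 'b' vs 'c' => differ
  Position 4: 'c' vs 'c' => same
  Position 5: 'b' vs 'a' => differ
  Position 6: 'c' vs 'c' => same
Total differences (Hamming distance): 4

4


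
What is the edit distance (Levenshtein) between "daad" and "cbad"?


Computing edit distance: "daad" -> "cbad"
DP table:
           c    b    a    d
      0    1    2    3    4
  d   1    1    2    3    3
  a   2    2    2    2    3
  a   3    3    3    2    3
  d   4    4    4    3    2
Edit distance = dp[4][4] = 2

2


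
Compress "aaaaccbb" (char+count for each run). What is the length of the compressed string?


Input: aaaaccbb
Runs:
  'a' x 4 => "a4"
  'c' x 2 => "c2"
  'b' x 2 => "b2"
Compressed: "a4c2b2"
Compressed length: 6

6


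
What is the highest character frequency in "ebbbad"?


Input: ebbbad
Character counts:
  'a': 1
  'b': 3
  'd': 1
  'e': 1
Maximum frequency: 3

3


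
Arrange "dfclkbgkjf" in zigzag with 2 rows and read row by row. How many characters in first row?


Zigzag "dfclkbgkjf" into 2 rows:
Placing characters:
  'd' => row 0
  'f' => row 1
  'c' => row 0
  'l' => row 1
  'k' => row 0
  'b' => row 1
  'g' => row 0
  'k' => row 1
  'j' => row 0
  'f' => row 1
Rows:
  Row 0: "dckgj"
  Row 1: "flbkf"
First row length: 5

5


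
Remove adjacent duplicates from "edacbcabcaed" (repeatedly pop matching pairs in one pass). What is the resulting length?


Input: edacbcabcaed
Stack-based adjacent duplicate removal:
  Read 'e': push. Stack: e
  Read 'd': push. Stack: ed
  Read 'a': push. Stack: eda
  Read 'c': push. Stack: edac
  Read 'b': push. Stack: edacb
  Read 'c': push. Stack: edacbc
  Read 'a': push. Stack: edacbca
  Read 'b': push. Stack: edacbcab
  Read 'c': push. Stack: edacbcabc
  Read 'a': push. Stack: edacbcabca
  Read 'e': push. Stack: edacbcabcae
  Read 'd': push. Stack: edacbcabcaed
Final stack: "edacbcabcaed" (length 12)

12


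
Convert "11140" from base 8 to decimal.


Input: "11140" in base 8
Positional expansion:
  Digit '1' (value 1) x 8^4 = 4096
  Digit '1' (value 1) x 8^3 = 512
  Digit '1' (value 1) x 8^2 = 64
  Digit '4' (value 4) x 8^1 = 32
  Digit '0' (value 0) x 8^0 = 0
Sum = 4704

4704


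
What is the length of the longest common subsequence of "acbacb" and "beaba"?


LCS of "acbacb" and "beaba"
DP table:
           b    e    a    b    a
      0    0    0    0    0    0
  a   0    0    0    1    1    1
  c   0    0    0    1    1    1
  b   0    1    1    1    2    2
  a   0    1    1    2    2    3
  c   0    1    1    2    2    3
  b   0    1    1    2    3    3
LCS length = dp[6][5] = 3

3


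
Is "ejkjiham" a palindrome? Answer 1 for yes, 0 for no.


Input: ejkjiham
Reversed: mahijkje
  Compare pos 0 ('e') with pos 7 ('m'): MISMATCH
  Compare pos 1 ('j') with pos 6 ('a'): MISMATCH
  Compare pos 2 ('k') with pos 5 ('h'): MISMATCH
  Compare pos 3 ('j') with pos 4 ('i'): MISMATCH
Result: not a palindrome

0


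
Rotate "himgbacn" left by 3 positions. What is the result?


Input: "himgbacn", rotate left by 3
First 3 characters: "him"
Remaining characters: "gbacn"
Concatenate remaining + first: "gbacn" + "him" = "gbacnhim"

gbacnhim


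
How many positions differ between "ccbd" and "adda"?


Comparing "ccbd" and "adda" position by position:
  Position 0: 'c' vs 'a' => DIFFER
  Position 1: 'c' vs 'd' => DIFFER
  Position 2: 'b' vs 'd' => DIFFER
  Position 3: 'd' vs 'a' => DIFFER
Positions that differ: 4

4


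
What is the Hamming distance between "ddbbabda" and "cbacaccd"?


Comparing "ddbbabda" and "cbacaccd" position by position:
  Position 0: 'd' vs 'c' => differ
  Position 1: 'd' vs 'b' => differ
  Position 2: 'b' vs 'a' => differ
  Position 3: 'b' vs 'c' => differ
  Position 4: 'a' vs 'a' => same
  Position 5: 'b' vs 'c' => differ
  Position 6: 'd' vs 'c' => differ
  Position 7: 'a' vs 'd' => differ
Total differences (Hamming distance): 7

7


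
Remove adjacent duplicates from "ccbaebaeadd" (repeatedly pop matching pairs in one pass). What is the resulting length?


Input: ccbaebaeadd
Stack-based adjacent duplicate removal:
  Read 'c': push. Stack: c
  Read 'c': matches stack top 'c' => pop. Stack: (empty)
  Read 'b': push. Stack: b
  Read 'a': push. Stack: ba
  Read 'e': push. Stack: bae
  Read 'b': push. Stack: baeb
  Read 'a': push. Stack: baeba
  Read 'e': push. Stack: baebae
  Read 'a': push. Stack: baebaea
  Read 'd': push. Stack: baebaead
  Read 'd': matches stack top 'd' => pop. Stack: baebaea
Final stack: "baebaea" (length 7)

7


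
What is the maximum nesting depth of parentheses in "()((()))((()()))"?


Input: "()((()))((()()))"
Tracking depth:
  Position 0 '(': depth becomes 1
  Position 1 ')': depth becomes 0
  Position 2 '(': depth becomes 1
  Position 3 '(': depth becomes 2
  Position 4 '(': depth becomes 3
  Position 5 ')': depth becomes 2
  Position 6 ')': depth becomes 1
  Position 7 ')': depth becomes 0
  Position 8 '(': depth becomes 1
  Position 9 '(': depth becomes 2
  Position 10 '(': depth becomes 3
  Position 11 ')': depth becomes 2
  Position 12 '(': depth becomes 3
  Position 13 ')': depth becomes 2
  Position 14 ')': depth becomes 1
  Position 15 ')': depth becomes 0
Maximum depth reached: 3

3


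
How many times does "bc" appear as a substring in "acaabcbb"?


Searching for "bc" in "acaabcbb"
Scanning each position:
  Position 0: "ac" => no
  Position 1: "ca" => no
  Position 2: "aa" => no
  Position 3: "ab" => no
  Position 4: "bc" => MATCH
  Position 5: "cb" => no
  Position 6: "bb" => no
Total occurrences: 1

1


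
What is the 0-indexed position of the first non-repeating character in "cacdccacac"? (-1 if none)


Input: cacdccacac
Character frequencies:
  'a': 3
  'c': 6
  'd': 1
Scanning left to right for freq == 1:
  Position 0 ('c'): freq=6, skip
  Position 1 ('a'): freq=3, skip
  Position 2 ('c'): freq=6, skip
  Position 3 ('d'): unique! => answer = 3

3


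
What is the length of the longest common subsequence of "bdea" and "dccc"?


LCS of "bdea" and "dccc"
DP table:
           d    c    c    c
      0    0    0    0    0
  b   0    0    0    0    0
  d   0    1    1    1    1
  e   0    1    1    1    1
  a   0    1    1    1    1
LCS length = dp[4][4] = 1

1


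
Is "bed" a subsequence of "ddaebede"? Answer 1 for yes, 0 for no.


Check if "bed" is a subsequence of "ddaebede"
Greedy scan:
  Position 0 ('d'): no match needed
  Position 1 ('d'): no match needed
  Position 2 ('a'): no match needed
  Position 3 ('e'): no match needed
  Position 4 ('b'): matches sub[0] = 'b'
  Position 5 ('e'): matches sub[1] = 'e'
  Position 6 ('d'): matches sub[2] = 'd'
  Position 7 ('e'): no match needed
All 3 characters matched => is a subsequence

1


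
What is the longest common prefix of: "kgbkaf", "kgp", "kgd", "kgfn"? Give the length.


Words: kgbkaf, kgp, kgd, kgfn
  Position 0: all 'k' => match
  Position 1: all 'g' => match
  Position 2: ('b', 'p', 'd', 'f') => mismatch, stop
LCP = "kg" (length 2)

2


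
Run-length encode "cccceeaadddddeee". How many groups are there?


Input: cccceeaadddddeee
Scanning for consecutive runs:
  Group 1: 'c' x 4 (positions 0-3)
  Group 2: 'e' x 2 (positions 4-5)
  Group 3: 'a' x 2 (positions 6-7)
  Group 4: 'd' x 5 (positions 8-12)
  Group 5: 'e' x 3 (positions 13-15)
Total groups: 5

5


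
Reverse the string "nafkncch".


Input: nafkncch
Reading characters right to left:
  Position 7: 'h'
  Position 6: 'c'
  Position 5: 'c'
  Position 4: 'n'
  Position 3: 'k'
  Position 2: 'f'
  Position 1: 'a'
  Position 0: 'n'
Reversed: hccnkfan

hccnkfan


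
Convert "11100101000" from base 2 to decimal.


Input: "11100101000" in base 2
Positional expansion:
  Digit '1' (value 1) x 2^10 = 1024
  Digit '1' (value 1) x 2^9 = 512
  Digit '1' (value 1) x 2^8 = 256
  Digit '0' (value 0) x 2^7 = 0
  Digit '0' (value 0) x 2^6 = 0
  Digit '1' (value 1) x 2^5 = 32
  Digit '0' (value 0) x 2^4 = 0
  Digit '1' (value 1) x 2^3 = 8
  Digit '0' (value 0) x 2^2 = 0
  Digit '0' (value 0) x 2^1 = 0
  Digit '0' (value 0) x 2^0 = 0
Sum = 1832

1832


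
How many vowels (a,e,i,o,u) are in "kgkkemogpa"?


Input: kgkkemogpa
Checking each character:
  'k' at position 0: consonant
  'g' at position 1: consonant
  'k' at position 2: consonant
  'k' at position 3: consonant
  'e' at position 4: vowel (running total: 1)
  'm' at position 5: consonant
  'o' at position 6: vowel (running total: 2)
  'g' at position 7: consonant
  'p' at position 8: consonant
  'a' at position 9: vowel (running total: 3)
Total vowels: 3

3


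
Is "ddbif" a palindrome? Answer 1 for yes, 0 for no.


Input: ddbif
Reversed: fibdd
  Compare pos 0 ('d') with pos 4 ('f'): MISMATCH
  Compare pos 1 ('d') with pos 3 ('i'): MISMATCH
Result: not a palindrome

0


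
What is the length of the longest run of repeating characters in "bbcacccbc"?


Input: "bbcacccbc"
Scanning for longest run:
  Position 1 ('b'): continues run of 'b', length=2
  Position 2 ('c'): new char, reset run to 1
  Position 3 ('a'): new char, reset run to 1
  Position 4 ('c'): new char, reset run to 1
  Position 5 ('c'): continues run of 'c', length=2
  Position 6 ('c'): continues run of 'c', length=3
  Position 7 ('b'): new char, reset run to 1
  Position 8 ('c'): new char, reset run to 1
Longest run: 'c' with length 3

3


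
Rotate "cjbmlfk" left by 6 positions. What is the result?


Input: "cjbmlfk", rotate left by 6
First 6 characters: "cjbmlf"
Remaining characters: "k"
Concatenate remaining + first: "k" + "cjbmlf" = "kcjbmlf"

kcjbmlf


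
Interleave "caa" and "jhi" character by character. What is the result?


Interleaving "caa" and "jhi":
  Position 0: 'c' from first, 'j' from second => "cj"
  Position 1: 'a' from first, 'h' from second => "ah"
  Position 2: 'a' from first, 'i' from second => "ai"
Result: cjahai

cjahai


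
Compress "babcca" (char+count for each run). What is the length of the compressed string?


Input: babcca
Runs:
  'b' x 1 => "b1"
  'a' x 1 => "a1"
  'b' x 1 => "b1"
  'c' x 2 => "c2"
  'a' x 1 => "a1"
Compressed: "b1a1b1c2a1"
Compressed length: 10

10


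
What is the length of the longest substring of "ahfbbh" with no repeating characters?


Input: "ahfbbh"
Sliding window (track last position of each char):
  Position 0 ('a'): window [0,0] length 1 -- new best
  Position 1 ('h'): window [0,1] length 2 -- new best
  Position 2 ('f'): window [0,2] length 3 -- new best
  Position 3 ('b'): window [0,3] length 4 -- new best
  Position 4 ('b'): repeat (last at 3), move window start to 4
  Position 4 ('b'): window [4,4] length 1
  Position 5 ('h'): window [4,5] length 2
Longest substring with no repeats: "ahfb" with length 4

4


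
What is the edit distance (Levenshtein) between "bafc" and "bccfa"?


Computing edit distance: "bafc" -> "bccfa"
DP table:
           b    c    c    f    a
      0    1    2    3    4    5
  b   1    0    1    2    3    4
  a   2    1    1    2    3    3
  f   3    2    2    2    2    3
  c   4    3    2    2    3    3
Edit distance = dp[4][5] = 3

3


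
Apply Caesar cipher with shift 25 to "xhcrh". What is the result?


Caesar cipher: shift "xhcrh" by 25
  'x' (pos 23) + 25 = pos 22 = 'w'
  'h' (pos 7) + 25 = pos 6 = 'g'
  'c' (pos 2) + 25 = pos 1 = 'b'
  'r' (pos 17) + 25 = pos 16 = 'q'
  'h' (pos 7) + 25 = pos 6 = 'g'
Result: wgbqg

wgbqg


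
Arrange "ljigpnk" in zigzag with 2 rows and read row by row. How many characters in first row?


Zigzag "ljigpnk" into 2 rows:
Placing characters:
  'l' => row 0
  'j' => row 1
  'i' => row 0
  'g' => row 1
  'p' => row 0
  'n' => row 1
  'k' => row 0
Rows:
  Row 0: "lipk"
  Row 1: "jgn"
First row length: 4

4


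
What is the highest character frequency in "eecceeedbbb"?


Input: eecceeedbbb
Character counts:
  'b': 3
  'c': 2
  'd': 1
  'e': 5
Maximum frequency: 5

5


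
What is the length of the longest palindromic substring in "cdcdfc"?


Input: "cdcdfc"
Checking substrings for palindromes:
  [0:3] "cdc" (len 3) => palindrome
  [1:4] "dcd" (len 3) => palindrome
Longest palindromic substring: "cdc" with length 3

3


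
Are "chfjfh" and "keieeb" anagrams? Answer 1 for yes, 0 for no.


Strings: "chfjfh", "keieeb"
Sorted first:  cffhhj
Sorted second: beeeik
Differ at position 0: 'c' vs 'b' => not anagrams

0


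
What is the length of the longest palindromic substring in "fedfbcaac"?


Input: "fedfbcaac"
Checking substrings for palindromes:
  [5:9] "caac" (len 4) => palindrome
  [6:8] "aa" (len 2) => palindrome
Longest palindromic substring: "caac" with length 4

4


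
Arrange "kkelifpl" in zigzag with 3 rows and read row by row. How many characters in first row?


Zigzag "kkelifpl" into 3 rows:
Placing characters:
  'k' => row 0
  'k' => row 1
  'e' => row 2
  'l' => row 1
  'i' => row 0
  'f' => row 1
  'p' => row 2
  'l' => row 1
Rows:
  Row 0: "ki"
  Row 1: "klfl"
  Row 2: "ep"
First row length: 2

2


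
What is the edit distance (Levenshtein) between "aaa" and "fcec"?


Computing edit distance: "aaa" -> "fcec"
DP table:
           f    c    e    c
      0    1    2    3    4
  a   1    1    2    3    4
  a   2    2    2    3    4
  a   3    3    3    3    4
Edit distance = dp[3][4] = 4

4


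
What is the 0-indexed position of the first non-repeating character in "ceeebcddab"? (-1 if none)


Input: ceeebcddab
Character frequencies:
  'a': 1
  'b': 2
  'c': 2
  'd': 2
  'e': 3
Scanning left to right for freq == 1:
  Position 0 ('c'): freq=2, skip
  Position 1 ('e'): freq=3, skip
  Position 2 ('e'): freq=3, skip
  Position 3 ('e'): freq=3, skip
  Position 4 ('b'): freq=2, skip
  Position 5 ('c'): freq=2, skip
  Position 6 ('d'): freq=2, skip
  Position 7 ('d'): freq=2, skip
  Position 8 ('a'): unique! => answer = 8

8


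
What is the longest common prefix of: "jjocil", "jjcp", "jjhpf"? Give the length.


Words: jjocil, jjcp, jjhpf
  Position 0: all 'j' => match
  Position 1: all 'j' => match
  Position 2: ('o', 'c', 'h') => mismatch, stop
LCP = "jj" (length 2)

2


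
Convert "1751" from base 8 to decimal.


Input: "1751" in base 8
Positional expansion:
  Digit '1' (value 1) x 8^3 = 512
  Digit '7' (value 7) x 8^2 = 448
  Digit '5' (value 5) x 8^1 = 40
  Digit '1' (value 1) x 8^0 = 1
Sum = 1001

1001


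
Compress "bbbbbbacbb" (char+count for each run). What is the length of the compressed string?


Input: bbbbbbacbb
Runs:
  'b' x 6 => "b6"
  'a' x 1 => "a1"
  'c' x 1 => "c1"
  'b' x 2 => "b2"
Compressed: "b6a1c1b2"
Compressed length: 8

8


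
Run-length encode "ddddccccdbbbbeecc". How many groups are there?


Input: ddddccccdbbbbeecc
Scanning for consecutive runs:
  Group 1: 'd' x 4 (positions 0-3)
  Group 2: 'c' x 4 (positions 4-7)
  Group 3: 'd' x 1 (positions 8-8)
  Group 4: 'b' x 4 (positions 9-12)
  Group 5: 'e' x 2 (positions 13-14)
  Group 6: 'c' x 2 (positions 15-16)
Total groups: 6

6


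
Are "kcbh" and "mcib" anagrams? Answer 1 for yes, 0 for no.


Strings: "kcbh", "mcib"
Sorted first:  bchk
Sorted second: bcim
Differ at position 2: 'h' vs 'i' => not anagrams

0


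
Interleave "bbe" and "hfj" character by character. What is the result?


Interleaving "bbe" and "hfj":
  Position 0: 'b' from first, 'h' from second => "bh"
  Position 1: 'b' from first, 'f' from second => "bf"
  Position 2: 'e' from first, 'j' from second => "ej"
Result: bhbfej

bhbfej


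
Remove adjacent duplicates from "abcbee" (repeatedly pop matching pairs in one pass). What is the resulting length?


Input: abcbee
Stack-based adjacent duplicate removal:
  Read 'a': push. Stack: a
  Read 'b': push. Stack: ab
  Read 'c': push. Stack: abc
  Read 'b': push. Stack: abcb
  Read 'e': push. Stack: abcbe
  Read 'e': matches stack top 'e' => pop. Stack: abcb
Final stack: "abcb" (length 4)

4


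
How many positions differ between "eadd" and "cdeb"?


Comparing "eadd" and "cdeb" position by position:
  Position 0: 'e' vs 'c' => DIFFER
  Position 1: 'a' vs 'd' => DIFFER
  Position 2: 'd' vs 'e' => DIFFER
  Position 3: 'd' vs 'b' => DIFFER
Positions that differ: 4

4


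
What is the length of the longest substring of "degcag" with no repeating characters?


Input: "degcag"
Sliding window (track last position of each char):
  Position 0 ('d'): window [0,0] length 1 -- new best
  Position 1 ('e'): window [0,1] length 2 -- new best
  Position 2 ('g'): window [0,2] length 3 -- new best
  Position 3 ('c'): window [0,3] length 4 -- new best
  Position 4 ('a'): window [0,4] length 5 -- new best
  Position 5 ('g'): repeat (last at 2), move window start to 3
  Position 5 ('g'): window [3,5] length 3
Longest substring with no repeats: "degca" with length 5

5


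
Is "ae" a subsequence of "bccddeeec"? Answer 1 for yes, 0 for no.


Check if "ae" is a subsequence of "bccddeeec"
Greedy scan:
  Position 0 ('b'): no match needed
  Position 1 ('c'): no match needed
  Position 2 ('c'): no match needed
  Position 3 ('d'): no match needed
  Position 4 ('d'): no match needed
  Position 5 ('e'): no match needed
  Position 6 ('e'): no match needed
  Position 7 ('e'): no match needed
  Position 8 ('c'): no match needed
Only matched 0/2 characters => not a subsequence

0


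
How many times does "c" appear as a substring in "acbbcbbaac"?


Searching for "c" in "acbbcbbaac"
Scanning each position:
  Position 0: "a" => no
  Position 1: "c" => MATCH
  Position 2: "b" => no
  Position 3: "b" => no
  Position 4: "c" => MATCH
  Position 5: "b" => no
  Position 6: "b" => no
  Position 7: "a" => no
  Position 8: "a" => no
  Position 9: "c" => MATCH
Total occurrences: 3

3


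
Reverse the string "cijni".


Input: cijni
Reading characters right to left:
  Position 4: 'i'
  Position 3: 'n'
  Position 2: 'j'
  Position 1: 'i'
  Position 0: 'c'
Reversed: injic

injic


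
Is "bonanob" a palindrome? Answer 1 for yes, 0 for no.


Input: bonanob
Reversed: bonanob
  Compare pos 0 ('b') with pos 6 ('b'): match
  Compare pos 1 ('o') with pos 5 ('o'): match
  Compare pos 2 ('n') with pos 4 ('n'): match
Result: palindrome

1


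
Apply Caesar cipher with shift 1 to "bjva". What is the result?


Caesar cipher: shift "bjva" by 1
  'b' (pos 1) + 1 = pos 2 = 'c'
  'j' (pos 9) + 1 = pos 10 = 'k'
  'v' (pos 21) + 1 = pos 22 = 'w'
  'a' (pos 0) + 1 = pos 1 = 'b'
Result: ckwb

ckwb


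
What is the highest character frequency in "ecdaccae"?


Input: ecdaccae
Character counts:
  'a': 2
  'c': 3
  'd': 1
  'e': 2
Maximum frequency: 3

3


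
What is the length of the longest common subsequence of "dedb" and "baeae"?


LCS of "dedb" and "baeae"
DP table:
           b    a    e    a    e
      0    0    0    0    0    0
  d   0    0    0    0    0    0
  e   0    0    0    1    1    1
  d   0    0    0    1    1    1
  b   0    1    1    1    1    1
LCS length = dp[4][5] = 1

1


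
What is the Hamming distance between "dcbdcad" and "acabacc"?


Comparing "dcbdcad" and "acabacc" position by position:
  Position 0: 'd' vs 'a' => differ
  Position 1: 'c' vs 'c' => same
  Position 2: 'b' vs 'a' => differ
  Position 3: 'd' vs 'b' => differ
  Position 4: 'c' vs 'a' => differ
  Position 5: 'a' vs 'c' => differ
  Position 6: 'd' vs 'c' => differ
Total differences (Hamming distance): 6

6


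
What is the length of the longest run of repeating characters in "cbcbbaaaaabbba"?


Input: "cbcbbaaaaabbba"
Scanning for longest run:
  Position 1 ('b'): new char, reset run to 1
  Position 2 ('c'): new char, reset run to 1
  Position 3 ('b'): new char, reset run to 1
  Position 4 ('b'): continues run of 'b', length=2
  Position 5 ('a'): new char, reset run to 1
  Position 6 ('a'): continues run of 'a', length=2
  Position 7 ('a'): continues run of 'a', length=3
  Position 8 ('a'): continues run of 'a', length=4
  Position 9 ('a'): continues run of 'a', length=5
  Position 10 ('b'): new char, reset run to 1
  Position 11 ('b'): continues run of 'b', length=2
  Position 12 ('b'): continues run of 'b', length=3
  Position 13 ('a'): new char, reset run to 1
Longest run: 'a' with length 5

5


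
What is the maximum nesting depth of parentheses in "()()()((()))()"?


Input: "()()()((()))()"
Tracking depth:
  Position 0 '(': depth becomes 1
  Position 1 ')': depth becomes 0
  Position 2 '(': depth becomes 1
  Position 3 ')': depth becomes 0
  Position 4 '(': depth becomes 1
  Position 5 ')': depth becomes 0
  Position 6 '(': depth becomes 1
  Position 7 '(': depth becomes 2
  Position 8 '(': depth becomes 3
  Position 9 ')': depth becomes 2
  Position 10 ')': depth becomes 1
  Position 11 ')': depth becomes 0
  Position 12 '(': depth becomes 1
  Position 13 ')': depth becomes 0
Maximum depth reached: 3

3


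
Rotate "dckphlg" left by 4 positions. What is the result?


Input: "dckphlg", rotate left by 4
First 4 characters: "dckp"
Remaining characters: "hlg"
Concatenate remaining + first: "hlg" + "dckp" = "hlgdckp"

hlgdckp


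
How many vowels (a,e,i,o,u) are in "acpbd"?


Input: acpbd
Checking each character:
  'a' at position 0: vowel (running total: 1)
  'c' at position 1: consonant
  'p' at position 2: consonant
  'b' at position 3: consonant
  'd' at position 4: consonant
Total vowels: 1

1


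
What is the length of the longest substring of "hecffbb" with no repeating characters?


Input: "hecffbb"
Sliding window (track last position of each char):
  Position 0 ('h'): window [0,0] length 1 -- new best
  Position 1 ('e'): window [0,1] length 2 -- new best
  Position 2 ('c'): window [0,2] length 3 -- new best
  Position 3 ('f'): window [0,3] length 4 -- new best
  Position 4 ('f'): repeat (last at 3), move window start to 4
  Position 4 ('f'): window [4,4] length 1
  Position 5 ('b'): window [4,5] length 2
  Position 6 ('b'): repeat (last at 5), move window start to 6
  Position 6 ('b'): window [6,6] length 1
Longest substring with no repeats: "hecf" with length 4

4


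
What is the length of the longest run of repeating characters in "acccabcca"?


Input: "acccabcca"
Scanning for longest run:
  Position 1 ('c'): new char, reset run to 1
  Position 2 ('c'): continues run of 'c', length=2
  Position 3 ('c'): continues run of 'c', length=3
  Position 4 ('a'): new char, reset run to 1
  Position 5 ('b'): new char, reset run to 1
  Position 6 ('c'): new char, reset run to 1
  Position 7 ('c'): continues run of 'c', length=2
  Position 8 ('a'): new char, reset run to 1
Longest run: 'c' with length 3

3


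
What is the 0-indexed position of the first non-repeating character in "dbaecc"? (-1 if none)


Input: dbaecc
Character frequencies:
  'a': 1
  'b': 1
  'c': 2
  'd': 1
  'e': 1
Scanning left to right for freq == 1:
  Position 0 ('d'): unique! => answer = 0

0


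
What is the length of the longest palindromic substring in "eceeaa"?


Input: "eceeaa"
Checking substrings for palindromes:
  [0:3] "ece" (len 3) => palindrome
  [2:4] "ee" (len 2) => palindrome
  [4:6] "aa" (len 2) => palindrome
Longest palindromic substring: "ece" with length 3

3


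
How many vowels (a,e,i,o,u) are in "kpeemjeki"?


Input: kpeemjeki
Checking each character:
  'k' at position 0: consonant
  'p' at position 1: consonant
  'e' at position 2: vowel (running total: 1)
  'e' at position 3: vowel (running total: 2)
  'm' at position 4: consonant
  'j' at position 5: consonant
  'e' at position 6: vowel (running total: 3)
  'k' at position 7: consonant
  'i' at position 8: vowel (running total: 4)
Total vowels: 4

4


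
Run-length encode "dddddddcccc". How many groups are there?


Input: dddddddcccc
Scanning for consecutive runs:
  Group 1: 'd' x 7 (positions 0-6)
  Group 2: 'c' x 4 (positions 7-10)
Total groups: 2

2


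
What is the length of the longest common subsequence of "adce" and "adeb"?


LCS of "adce" and "adeb"
DP table:
           a    d    e    b
      0    0    0    0    0
  a   0    1    1    1    1
  d   0    1    2    2    2
  c   0    1    2    2    2
  e   0    1    2    3    3
LCS length = dp[4][4] = 3

3


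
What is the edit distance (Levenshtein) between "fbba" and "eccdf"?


Computing edit distance: "fbba" -> "eccdf"
DP table:
           e    c    c    d    f
      0    1    2    3    4    5
  f   1    1    2    3    4    4
  b   2    2    2    3    4    5
  b   3    3    3    3    4    5
  a   4    4    4    4    4    5
Edit distance = dp[4][5] = 5

5


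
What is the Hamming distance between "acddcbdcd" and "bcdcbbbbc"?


Comparing "acddcbdcd" and "bcdcbbbbc" position by position:
  Position 0: 'a' vs 'b' => differ
  Position 1: 'c' vs 'c' => same
  Position 2: 'd' vs 'd' => same
  Position 3: 'd' vs 'c' => differ
  Position 4: 'c' vs 'b' => differ
  Position 5: 'b' vs 'b' => same
  Position 6: 'd' vs 'b' => differ
  Position 7: 'c' vs 'b' => differ
  Position 8: 'd' vs 'c' => differ
Total differences (Hamming distance): 6

6


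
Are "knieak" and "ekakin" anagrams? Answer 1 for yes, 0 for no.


Strings: "knieak", "ekakin"
Sorted first:  aeikkn
Sorted second: aeikkn
Sorted forms match => anagrams

1


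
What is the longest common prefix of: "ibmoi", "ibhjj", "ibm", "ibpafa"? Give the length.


Words: ibmoi, ibhjj, ibm, ibpafa
  Position 0: all 'i' => match
  Position 1: all 'b' => match
  Position 2: ('m', 'h', 'm', 'p') => mismatch, stop
LCP = "ib" (length 2)

2


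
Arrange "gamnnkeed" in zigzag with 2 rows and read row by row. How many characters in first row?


Zigzag "gamnnkeed" into 2 rows:
Placing characters:
  'g' => row 0
  'a' => row 1
  'm' => row 0
  'n' => row 1
  'n' => row 0
  'k' => row 1
  'e' => row 0
  'e' => row 1
  'd' => row 0
Rows:
  Row 0: "gmned"
  Row 1: "anke"
First row length: 5

5


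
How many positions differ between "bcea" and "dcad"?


Comparing "bcea" and "dcad" position by position:
  Position 0: 'b' vs 'd' => DIFFER
  Position 1: 'c' vs 'c' => same
  Position 2: 'e' vs 'a' => DIFFER
  Position 3: 'a' vs 'd' => DIFFER
Positions that differ: 3

3


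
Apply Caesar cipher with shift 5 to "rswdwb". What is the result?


Caesar cipher: shift "rswdwb" by 5
  'r' (pos 17) + 5 = pos 22 = 'w'
  's' (pos 18) + 5 = pos 23 = 'x'
  'w' (pos 22) + 5 = pos 1 = 'b'
  'd' (pos 3) + 5 = pos 8 = 'i'
  'w' (pos 22) + 5 = pos 1 = 'b'
  'b' (pos 1) + 5 = pos 6 = 'g'
Result: wxbibg

wxbibg


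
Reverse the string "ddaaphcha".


Input: ddaaphcha
Reading characters right to left:
  Position 8: 'a'
  Position 7: 'h'
  Position 6: 'c'
  Position 5: 'h'
  Position 4: 'p'
  Position 3: 'a'
  Position 2: 'a'
  Position 1: 'd'
  Position 0: 'd'
Reversed: ahchpaadd

ahchpaadd


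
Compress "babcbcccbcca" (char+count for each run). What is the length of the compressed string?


Input: babcbcccbcca
Runs:
  'b' x 1 => "b1"
  'a' x 1 => "a1"
  'b' x 1 => "b1"
  'c' x 1 => "c1"
  'b' x 1 => "b1"
  'c' x 3 => "c3"
  'b' x 1 => "b1"
  'c' x 2 => "c2"
  'a' x 1 => "a1"
Compressed: "b1a1b1c1b1c3b1c2a1"
Compressed length: 18

18


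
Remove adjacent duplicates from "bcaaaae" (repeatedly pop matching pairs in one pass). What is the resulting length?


Input: bcaaaae
Stack-based adjacent duplicate removal:
  Read 'b': push. Stack: b
  Read 'c': push. Stack: bc
  Read 'a': push. Stack: bca
  Read 'a': matches stack top 'a' => pop. Stack: bc
  Read 'a': push. Stack: bca
  Read 'a': matches stack top 'a' => pop. Stack: bc
  Read 'e': push. Stack: bce
Final stack: "bce" (length 3)

3


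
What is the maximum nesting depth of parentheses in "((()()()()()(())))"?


Input: "((()()()()()(())))"
Tracking depth:
  Position 0 '(': depth becomes 1
  Position 1 '(': depth becomes 2
  Position 2 '(': depth becomes 3
  Position 3 ')': depth becomes 2
  Position 4 '(': depth becomes 3
  Position 5 ')': depth becomes 2
  Position 6 '(': depth becomes 3
  Position 7 ')': depth becomes 2
  Position 8 '(': depth becomes 3
  Position 9 ')': depth becomes 2
  Position 10 '(': depth becomes 3
  Position 11 ')': depth becomes 2
  Position 12 '(': depth becomes 3
  Position 13 '(': depth becomes 4
  Position 14 ')': depth becomes 3
  Position 15 ')': depth becomes 2
  Position 16 ')': depth becomes 1
  Position 17 ')': depth becomes 0
Maximum depth reached: 4

4


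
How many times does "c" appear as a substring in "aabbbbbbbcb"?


Searching for "c" in "aabbbbbbbcb"
Scanning each position:
  Position 0: "a" => no
  Position 1: "a" => no
  Position 2: "b" => no
  Position 3: "b" => no
  Position 4: "b" => no
  Position 5: "b" => no
  Position 6: "b" => no
  Position 7: "b" => no
  Position 8: "b" => no
  Position 9: "c" => MATCH
  Position 10: "b" => no
Total occurrences: 1

1


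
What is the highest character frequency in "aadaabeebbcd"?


Input: aadaabeebbcd
Character counts:
  'a': 4
  'b': 3
  'c': 1
  'd': 2
  'e': 2
Maximum frequency: 4

4


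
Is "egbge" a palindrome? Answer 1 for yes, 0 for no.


Input: egbge
Reversed: egbge
  Compare pos 0 ('e') with pos 4 ('e'): match
  Compare pos 1 ('g') with pos 3 ('g'): match
Result: palindrome

1


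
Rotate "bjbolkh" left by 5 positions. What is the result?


Input: "bjbolkh", rotate left by 5
First 5 characters: "bjbol"
Remaining characters: "kh"
Concatenate remaining + first: "kh" + "bjbol" = "khbjbol"

khbjbol


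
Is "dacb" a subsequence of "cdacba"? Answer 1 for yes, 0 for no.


Check if "dacb" is a subsequence of "cdacba"
Greedy scan:
  Position 0 ('c'): no match needed
  Position 1 ('d'): matches sub[0] = 'd'
  Position 2 ('a'): matches sub[1] = 'a'
  Position 3 ('c'): matches sub[2] = 'c'
  Position 4 ('b'): matches sub[3] = 'b'
  Position 5 ('a'): no match needed
All 4 characters matched => is a subsequence

1


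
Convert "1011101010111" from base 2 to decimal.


Input: "1011101010111" in base 2
Positional expansion:
  Digit '1' (value 1) x 2^12 = 4096
  Digit '0' (value 0) x 2^11 = 0
  Digit '1' (value 1) x 2^10 = 1024
  Digit '1' (value 1) x 2^9 = 512
  Digit '1' (value 1) x 2^8 = 256
  Digit '0' (value 0) x 2^7 = 0
  Digit '1' (value 1) x 2^6 = 64
  Digit '0' (value 0) x 2^5 = 0
  Digit '1' (value 1) x 2^4 = 16
  Digit '0' (value 0) x 2^3 = 0
  Digit '1' (value 1) x 2^2 = 4
  Digit '1' (value 1) x 2^1 = 2
  Digit '1' (value 1) x 2^0 = 1
Sum = 5975

5975


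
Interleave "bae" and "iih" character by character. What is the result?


Interleaving "bae" and "iih":
  Position 0: 'b' from first, 'i' from second => "bi"
  Position 1: 'a' from first, 'i' from second => "ai"
  Position 2: 'e' from first, 'h' from second => "eh"
Result: biaieh

biaieh


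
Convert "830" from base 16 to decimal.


Input: "830" in base 16
Positional expansion:
  Digit '8' (value 8) x 16^2 = 2048
  Digit '3' (value 3) x 16^1 = 48
  Digit '0' (value 0) x 16^0 = 0
Sum = 2096

2096


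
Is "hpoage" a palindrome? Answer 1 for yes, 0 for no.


Input: hpoage
Reversed: egaoph
  Compare pos 0 ('h') with pos 5 ('e'): MISMATCH
  Compare pos 1 ('p') with pos 4 ('g'): MISMATCH
  Compare pos 2 ('o') with pos 3 ('a'): MISMATCH
Result: not a palindrome

0


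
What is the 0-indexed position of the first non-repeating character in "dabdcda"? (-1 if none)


Input: dabdcda
Character frequencies:
  'a': 2
  'b': 1
  'c': 1
  'd': 3
Scanning left to right for freq == 1:
  Position 0 ('d'): freq=3, skip
  Position 1 ('a'): freq=2, skip
  Position 2 ('b'): unique! => answer = 2

2


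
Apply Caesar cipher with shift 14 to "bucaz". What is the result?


Caesar cipher: shift "bucaz" by 14
  'b' (pos 1) + 14 = pos 15 = 'p'
  'u' (pos 20) + 14 = pos 8 = 'i'
  'c' (pos 2) + 14 = pos 16 = 'q'
  'a' (pos 0) + 14 = pos 14 = 'o'
  'z' (pos 25) + 14 = pos 13 = 'n'
Result: piqon

piqon


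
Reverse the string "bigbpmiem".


Input: bigbpmiem
Reading characters right to left:
  Position 8: 'm'
  Position 7: 'e'
  Position 6: 'i'
  Position 5: 'm'
  Position 4: 'p'
  Position 3: 'b'
  Position 2: 'g'
  Position 1: 'i'
  Position 0: 'b'
Reversed: meimpbgib

meimpbgib


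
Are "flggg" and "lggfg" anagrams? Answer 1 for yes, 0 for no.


Strings: "flggg", "lggfg"
Sorted first:  fgggl
Sorted second: fgggl
Sorted forms match => anagrams

1


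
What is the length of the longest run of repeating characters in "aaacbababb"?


Input: "aaacbababb"
Scanning for longest run:
  Position 1 ('a'): continues run of 'a', length=2
  Position 2 ('a'): continues run of 'a', length=3
  Position 3 ('c'): new char, reset run to 1
  Position 4 ('b'): new char, reset run to 1
  Position 5 ('a'): new char, reset run to 1
  Position 6 ('b'): new char, reset run to 1
  Position 7 ('a'): new char, reset run to 1
  Position 8 ('b'): new char, reset run to 1
  Position 9 ('b'): continues run of 'b', length=2
Longest run: 'a' with length 3

3


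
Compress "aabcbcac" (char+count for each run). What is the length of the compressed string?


Input: aabcbcac
Runs:
  'a' x 2 => "a2"
  'b' x 1 => "b1"
  'c' x 1 => "c1"
  'b' x 1 => "b1"
  'c' x 1 => "c1"
  'a' x 1 => "a1"
  'c' x 1 => "c1"
Compressed: "a2b1c1b1c1a1c1"
Compressed length: 14

14


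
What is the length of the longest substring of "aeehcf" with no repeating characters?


Input: "aeehcf"
Sliding window (track last position of each char):
  Position 0 ('a'): window [0,0] length 1 -- new best
  Position 1 ('e'): window [0,1] length 2 -- new best
  Position 2 ('e'): repeat (last at 1), move window start to 2
  Position 2 ('e'): window [2,2] length 1
  Position 3 ('h'): window [2,3] length 2
  Position 4 ('c'): window [2,4] length 3 -- new best
  Position 5 ('f'): window [2,5] length 4 -- new best
Longest substring with no repeats: "ehcf" with length 4

4


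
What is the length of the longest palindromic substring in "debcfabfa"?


Input: "debcfabfa"
Checking substrings for palindromes:
  No multi-char palindromic substrings found
Longest palindromic substring: "d" with length 1

1


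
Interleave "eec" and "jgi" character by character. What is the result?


Interleaving "eec" and "jgi":
  Position 0: 'e' from first, 'j' from second => "ej"
  Position 1: 'e' from first, 'g' from second => "eg"
  Position 2: 'c' from first, 'i' from second => "ci"
Result: ejegci

ejegci


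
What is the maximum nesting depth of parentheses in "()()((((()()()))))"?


Input: "()()((((()()()))))"
Tracking depth:
  Position 0 '(': depth becomes 1
  Position 1 ')': depth becomes 0
  Position 2 '(': depth becomes 1
  Position 3 ')': depth becomes 0
  Position 4 '(': depth becomes 1
  Position 5 '(': depth becomes 2
  Position 6 '(': depth becomes 3
  Position 7 '(': depth becomes 4
  Position 8 '(': depth becomes 5
  Position 9 ')': depth becomes 4
  Position 10 '(': depth becomes 5
  Position 11 ')': depth becomes 4
  Position 12 '(': depth becomes 5
  Position 13 ')': depth becomes 4
  Position 14 ')': depth becomes 3
  Position 15 ')': depth becomes 2
  Position 16 ')': depth becomes 1
  Position 17 ')': depth becomes 0
Maximum depth reached: 5

5


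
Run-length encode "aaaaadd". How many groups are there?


Input: aaaaadd
Scanning for consecutive runs:
  Group 1: 'a' x 5 (positions 0-4)
  Group 2: 'd' x 2 (positions 5-6)
Total groups: 2

2


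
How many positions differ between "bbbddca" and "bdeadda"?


Comparing "bbbddca" and "bdeadda" position by position:
  Position 0: 'b' vs 'b' => same
  Position 1: 'b' vs 'd' => DIFFER
  Position 2: 'b' vs 'e' => DIFFER
  Position 3: 'd' vs 'a' => DIFFER
  Position 4: 'd' vs 'd' => same
  Position 5: 'c' vs 'd' => DIFFER
  Position 6: 'a' vs 'a' => same
Positions that differ: 4

4


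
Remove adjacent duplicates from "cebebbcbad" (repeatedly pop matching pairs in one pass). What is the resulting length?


Input: cebebbcbad
Stack-based adjacent duplicate removal:
  Read 'c': push. Stack: c
  Read 'e': push. Stack: ce
  Read 'b': push. Stack: ceb
  Read 'e': push. Stack: cebe
  Read 'b': push. Stack: cebeb
  Read 'b': matches stack top 'b' => pop. Stack: cebe
  Read 'c': push. Stack: cebec
  Read 'b': push. Stack: cebecb
  Read 'a': push. Stack: cebecba
  Read 'd': push. Stack: cebecbad
Final stack: "cebecbad" (length 8)

8


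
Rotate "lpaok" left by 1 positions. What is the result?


Input: "lpaok", rotate left by 1
First 1 characters: "l"
Remaining characters: "paok"
Concatenate remaining + first: "paok" + "l" = "paokl"

paokl


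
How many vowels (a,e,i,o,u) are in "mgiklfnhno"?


Input: mgiklfnhno
Checking each character:
  'm' at position 0: consonant
  'g' at position 1: consonant
  'i' at position 2: vowel (running total: 1)
  'k' at position 3: consonant
  'l' at position 4: consonant
  'f' at position 5: consonant
  'n' at position 6: consonant
  'h' at position 7: consonant
  'n' at position 8: consonant
  'o' at position 9: vowel (running total: 2)
Total vowels: 2

2


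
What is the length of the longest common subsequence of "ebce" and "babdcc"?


LCS of "ebce" and "babdcc"
DP table:
           b    a    b    d    c    c
      0    0    0    0    0    0    0
  e   0    0    0    0    0    0    0
  b   0    1    1    1    1    1    1
  c   0    1    1    1    1    2    2
  e   0    1    1    1    1    2    2
LCS length = dp[4][6] = 2

2


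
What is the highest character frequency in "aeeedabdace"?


Input: aeeedabdace
Character counts:
  'a': 3
  'b': 1
  'c': 1
  'd': 2
  'e': 4
Maximum frequency: 4

4


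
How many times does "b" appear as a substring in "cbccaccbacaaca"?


Searching for "b" in "cbccaccbacaaca"
Scanning each position:
  Position 0: "c" => no
  Position 1: "b" => MATCH
  Position 2: "c" => no
  Position 3: "c" => no
  Position 4: "a" => no
  Position 5: "c" => no
  Position 6: "c" => no
  Position 7: "b" => MATCH
  Position 8: "a" => no
  Position 9: "c" => no
  Position 10: "a" => no
  Position 11: "a" => no
  Position 12: "c" => no
  Position 13: "a" => no
Total occurrences: 2

2
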